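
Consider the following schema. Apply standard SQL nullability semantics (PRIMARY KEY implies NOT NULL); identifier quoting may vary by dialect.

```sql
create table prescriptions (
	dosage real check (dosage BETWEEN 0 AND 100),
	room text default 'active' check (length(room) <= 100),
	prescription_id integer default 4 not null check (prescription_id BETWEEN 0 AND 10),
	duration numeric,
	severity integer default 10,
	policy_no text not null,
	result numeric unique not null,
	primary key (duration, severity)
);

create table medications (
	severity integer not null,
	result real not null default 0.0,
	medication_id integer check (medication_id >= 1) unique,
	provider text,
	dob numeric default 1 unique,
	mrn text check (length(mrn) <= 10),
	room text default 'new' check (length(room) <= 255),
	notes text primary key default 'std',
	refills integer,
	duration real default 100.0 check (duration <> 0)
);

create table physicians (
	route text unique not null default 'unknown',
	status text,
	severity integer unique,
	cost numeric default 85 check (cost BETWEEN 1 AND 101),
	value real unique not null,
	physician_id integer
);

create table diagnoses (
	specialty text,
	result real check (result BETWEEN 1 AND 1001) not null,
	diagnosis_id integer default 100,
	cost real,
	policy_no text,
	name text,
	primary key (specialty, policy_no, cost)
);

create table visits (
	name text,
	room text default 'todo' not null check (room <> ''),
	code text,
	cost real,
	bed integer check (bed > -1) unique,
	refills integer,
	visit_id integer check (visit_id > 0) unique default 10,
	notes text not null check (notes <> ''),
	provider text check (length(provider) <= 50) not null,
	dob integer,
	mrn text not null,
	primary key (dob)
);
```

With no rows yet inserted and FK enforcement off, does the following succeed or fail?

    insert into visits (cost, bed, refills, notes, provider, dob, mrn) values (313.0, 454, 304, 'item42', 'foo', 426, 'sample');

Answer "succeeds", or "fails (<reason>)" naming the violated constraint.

NOT NULL columns: dob is supplied; mrn is supplied; notes is supplied; provider is supplied; room defaults to 'todo'.
CHECK constraints: 454 satisfies (bed > -1); 'item42' satisfies (notes <> ''); 'foo' satisfies (length(provider) <= 50).
No constraint is violated.

succeeds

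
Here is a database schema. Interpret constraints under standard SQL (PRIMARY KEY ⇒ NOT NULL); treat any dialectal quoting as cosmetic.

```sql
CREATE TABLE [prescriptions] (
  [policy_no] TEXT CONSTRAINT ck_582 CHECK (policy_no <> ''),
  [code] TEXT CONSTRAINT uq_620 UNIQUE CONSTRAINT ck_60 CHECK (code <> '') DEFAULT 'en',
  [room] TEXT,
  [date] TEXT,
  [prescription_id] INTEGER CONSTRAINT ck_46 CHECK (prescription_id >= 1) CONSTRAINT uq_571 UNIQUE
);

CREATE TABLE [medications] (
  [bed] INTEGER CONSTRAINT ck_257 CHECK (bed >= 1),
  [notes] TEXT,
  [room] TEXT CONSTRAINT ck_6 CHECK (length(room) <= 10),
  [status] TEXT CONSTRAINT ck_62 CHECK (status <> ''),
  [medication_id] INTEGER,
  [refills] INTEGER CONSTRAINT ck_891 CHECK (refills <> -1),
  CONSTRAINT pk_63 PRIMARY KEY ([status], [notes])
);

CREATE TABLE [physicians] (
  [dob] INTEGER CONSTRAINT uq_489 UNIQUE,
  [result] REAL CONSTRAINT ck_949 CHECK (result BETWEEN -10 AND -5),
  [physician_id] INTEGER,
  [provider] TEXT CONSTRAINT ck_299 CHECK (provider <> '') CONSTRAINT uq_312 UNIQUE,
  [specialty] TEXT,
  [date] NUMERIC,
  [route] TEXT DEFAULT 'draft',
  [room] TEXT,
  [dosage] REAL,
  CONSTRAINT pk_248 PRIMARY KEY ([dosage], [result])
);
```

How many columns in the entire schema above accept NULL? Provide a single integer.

prescriptions: 5 nullable (policy_no, code, room, date, prescription_id — PK none and explicit NOT NULL columns excluded).
medications: 4 nullable (bed, room, medication_id, refills — PK (status, notes) and explicit NOT NULL columns excluded).
physicians: 7 nullable (dob, physician_id, provider, specialty, date, route, room — PK (dosage, result) and explicit NOT NULL columns excluded).
Total: 5 + 4 + 7 = 16.

16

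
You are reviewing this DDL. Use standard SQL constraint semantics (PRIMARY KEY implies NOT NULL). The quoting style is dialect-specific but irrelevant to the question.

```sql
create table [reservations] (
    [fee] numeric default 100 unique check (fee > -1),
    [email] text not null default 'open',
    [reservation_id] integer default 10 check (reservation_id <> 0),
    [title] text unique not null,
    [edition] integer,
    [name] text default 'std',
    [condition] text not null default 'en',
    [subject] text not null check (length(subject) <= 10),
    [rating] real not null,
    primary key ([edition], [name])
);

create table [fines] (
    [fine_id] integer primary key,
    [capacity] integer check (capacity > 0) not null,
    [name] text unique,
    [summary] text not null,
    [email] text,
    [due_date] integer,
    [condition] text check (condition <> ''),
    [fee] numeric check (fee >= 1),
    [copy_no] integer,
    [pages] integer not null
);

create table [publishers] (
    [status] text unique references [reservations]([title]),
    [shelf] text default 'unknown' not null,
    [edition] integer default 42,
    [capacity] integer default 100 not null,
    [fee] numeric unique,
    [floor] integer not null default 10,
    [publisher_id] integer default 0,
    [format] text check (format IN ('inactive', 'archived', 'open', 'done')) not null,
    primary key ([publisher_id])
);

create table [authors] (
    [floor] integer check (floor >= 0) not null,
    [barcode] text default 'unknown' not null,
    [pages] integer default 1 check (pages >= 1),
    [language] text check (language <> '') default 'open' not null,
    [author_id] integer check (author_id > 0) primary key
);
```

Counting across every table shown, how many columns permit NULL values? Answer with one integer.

reservations: 2 nullable (fee, reservation_id — PK (edition, name) and explicit NOT NULL columns excluded).
fines: 6 nullable (name, email, due_date, condition, fee, copy_no — PK (fine_id) and explicit NOT NULL columns excluded).
publishers: 3 nullable (status, edition, fee — PK (publisher_id) and explicit NOT NULL columns excluded).
authors: 1 nullable (pages — PK (author_id) and explicit NOT NULL columns excluded).
Total: 2 + 6 + 3 + 1 = 12.

12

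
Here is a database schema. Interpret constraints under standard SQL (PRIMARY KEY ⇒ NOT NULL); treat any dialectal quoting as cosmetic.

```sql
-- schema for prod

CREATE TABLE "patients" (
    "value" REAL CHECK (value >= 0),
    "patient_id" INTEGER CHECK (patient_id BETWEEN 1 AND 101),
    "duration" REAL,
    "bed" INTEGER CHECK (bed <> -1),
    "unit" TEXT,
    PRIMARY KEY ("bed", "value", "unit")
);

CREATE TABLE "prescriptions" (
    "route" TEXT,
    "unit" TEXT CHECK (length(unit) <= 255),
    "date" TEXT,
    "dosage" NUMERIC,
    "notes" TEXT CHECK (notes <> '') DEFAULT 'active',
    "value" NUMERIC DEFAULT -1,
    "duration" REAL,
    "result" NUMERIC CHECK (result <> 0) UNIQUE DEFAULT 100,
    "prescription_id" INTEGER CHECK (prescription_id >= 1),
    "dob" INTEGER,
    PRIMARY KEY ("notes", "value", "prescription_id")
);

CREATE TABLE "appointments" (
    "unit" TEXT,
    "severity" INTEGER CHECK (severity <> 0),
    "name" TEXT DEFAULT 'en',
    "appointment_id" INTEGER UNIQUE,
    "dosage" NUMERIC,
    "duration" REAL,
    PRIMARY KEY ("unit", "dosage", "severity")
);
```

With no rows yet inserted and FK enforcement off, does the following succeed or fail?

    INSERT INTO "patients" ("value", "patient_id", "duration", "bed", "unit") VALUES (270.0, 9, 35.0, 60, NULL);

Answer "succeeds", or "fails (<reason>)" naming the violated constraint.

fails (NOT NULL on unit)

unit is explicitly set to NULL, but unit is part of the PRIMARY KEY (implied NOT NULL).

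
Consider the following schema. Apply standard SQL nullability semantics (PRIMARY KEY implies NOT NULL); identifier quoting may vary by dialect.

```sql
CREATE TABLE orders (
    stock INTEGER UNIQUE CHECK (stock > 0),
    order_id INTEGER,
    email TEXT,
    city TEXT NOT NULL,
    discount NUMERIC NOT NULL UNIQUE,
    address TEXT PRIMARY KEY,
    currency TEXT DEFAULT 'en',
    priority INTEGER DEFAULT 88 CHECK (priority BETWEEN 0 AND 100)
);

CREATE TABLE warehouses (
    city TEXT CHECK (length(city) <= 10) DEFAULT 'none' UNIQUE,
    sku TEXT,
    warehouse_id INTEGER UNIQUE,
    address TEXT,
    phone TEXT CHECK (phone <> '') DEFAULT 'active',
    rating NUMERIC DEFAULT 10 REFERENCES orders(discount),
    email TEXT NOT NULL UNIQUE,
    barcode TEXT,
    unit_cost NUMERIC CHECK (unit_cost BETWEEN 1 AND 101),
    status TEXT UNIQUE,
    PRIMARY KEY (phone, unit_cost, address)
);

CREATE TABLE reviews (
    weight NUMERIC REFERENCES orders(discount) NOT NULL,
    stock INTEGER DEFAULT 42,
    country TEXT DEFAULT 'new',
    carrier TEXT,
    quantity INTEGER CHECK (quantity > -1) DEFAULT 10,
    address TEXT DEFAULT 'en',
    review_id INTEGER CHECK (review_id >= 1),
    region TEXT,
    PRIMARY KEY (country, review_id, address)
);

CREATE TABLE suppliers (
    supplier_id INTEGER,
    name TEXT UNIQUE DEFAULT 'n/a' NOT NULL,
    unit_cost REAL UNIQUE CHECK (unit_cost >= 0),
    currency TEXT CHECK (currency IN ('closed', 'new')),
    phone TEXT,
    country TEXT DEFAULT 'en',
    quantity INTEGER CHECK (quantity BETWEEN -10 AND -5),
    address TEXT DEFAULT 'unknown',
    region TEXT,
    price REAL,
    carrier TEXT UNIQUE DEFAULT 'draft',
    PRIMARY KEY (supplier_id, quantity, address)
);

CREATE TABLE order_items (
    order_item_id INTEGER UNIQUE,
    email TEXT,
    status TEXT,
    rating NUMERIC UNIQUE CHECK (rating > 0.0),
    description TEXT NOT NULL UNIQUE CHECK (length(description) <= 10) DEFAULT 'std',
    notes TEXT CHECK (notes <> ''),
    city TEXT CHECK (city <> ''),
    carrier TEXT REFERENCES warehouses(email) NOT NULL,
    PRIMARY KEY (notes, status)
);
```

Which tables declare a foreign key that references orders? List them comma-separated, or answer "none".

- warehouses.rating references orders(discount).
- reviews.weight references orders(discount).

warehouses, reviews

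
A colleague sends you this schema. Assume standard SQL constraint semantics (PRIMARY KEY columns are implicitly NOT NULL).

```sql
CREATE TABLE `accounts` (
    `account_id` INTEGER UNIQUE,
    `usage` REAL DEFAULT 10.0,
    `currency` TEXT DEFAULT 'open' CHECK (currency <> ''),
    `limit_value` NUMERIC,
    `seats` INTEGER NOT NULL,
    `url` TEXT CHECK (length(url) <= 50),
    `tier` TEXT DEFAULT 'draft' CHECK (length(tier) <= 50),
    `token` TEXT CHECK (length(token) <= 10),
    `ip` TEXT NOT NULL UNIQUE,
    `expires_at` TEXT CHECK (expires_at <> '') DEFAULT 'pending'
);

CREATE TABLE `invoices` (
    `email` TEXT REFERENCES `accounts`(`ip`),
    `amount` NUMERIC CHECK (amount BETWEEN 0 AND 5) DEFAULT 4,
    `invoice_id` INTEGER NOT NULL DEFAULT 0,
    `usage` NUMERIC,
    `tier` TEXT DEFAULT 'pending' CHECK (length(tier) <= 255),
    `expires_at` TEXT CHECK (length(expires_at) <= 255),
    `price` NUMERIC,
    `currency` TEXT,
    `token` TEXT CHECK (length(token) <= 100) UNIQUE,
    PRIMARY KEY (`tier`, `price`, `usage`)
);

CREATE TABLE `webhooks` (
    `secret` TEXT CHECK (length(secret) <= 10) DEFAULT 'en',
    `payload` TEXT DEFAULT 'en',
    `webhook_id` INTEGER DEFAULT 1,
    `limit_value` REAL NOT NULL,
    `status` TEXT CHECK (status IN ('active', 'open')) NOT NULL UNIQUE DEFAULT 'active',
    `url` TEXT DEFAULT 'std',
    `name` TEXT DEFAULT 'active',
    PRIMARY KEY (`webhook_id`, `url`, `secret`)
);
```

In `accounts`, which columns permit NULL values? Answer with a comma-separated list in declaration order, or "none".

account_id, usage, currency, limit_value, url, tier, token, expires_at

- account_id: UNIQUE does not imply NOT NULL → nullable.
- usage: DEFAULT only fills an omitted column; an explicit NULL is still allowed → nullable.
- currency: CHECK does not forbid NULL (a CHECK constraint passes when its expression is NULL) → nullable.
- limit_value: no NOT NULL constraint applies → nullable.
- seats: declared NOT NULL → not nullable.
- url: CHECK does not forbid NULL (a CHECK constraint passes when its expression is NULL) → nullable.
- tier: CHECK does not forbid NULL (a CHECK constraint passes when its expression is NULL) → nullable.
- token: CHECK does not forbid NULL (a CHECK constraint passes when its expression is NULL) → nullable.
- ip: declared NOT NULL → not nullable.
- expires_at: CHECK does not forbid NULL (a CHECK constraint passes when its expression is NULL) → nullable.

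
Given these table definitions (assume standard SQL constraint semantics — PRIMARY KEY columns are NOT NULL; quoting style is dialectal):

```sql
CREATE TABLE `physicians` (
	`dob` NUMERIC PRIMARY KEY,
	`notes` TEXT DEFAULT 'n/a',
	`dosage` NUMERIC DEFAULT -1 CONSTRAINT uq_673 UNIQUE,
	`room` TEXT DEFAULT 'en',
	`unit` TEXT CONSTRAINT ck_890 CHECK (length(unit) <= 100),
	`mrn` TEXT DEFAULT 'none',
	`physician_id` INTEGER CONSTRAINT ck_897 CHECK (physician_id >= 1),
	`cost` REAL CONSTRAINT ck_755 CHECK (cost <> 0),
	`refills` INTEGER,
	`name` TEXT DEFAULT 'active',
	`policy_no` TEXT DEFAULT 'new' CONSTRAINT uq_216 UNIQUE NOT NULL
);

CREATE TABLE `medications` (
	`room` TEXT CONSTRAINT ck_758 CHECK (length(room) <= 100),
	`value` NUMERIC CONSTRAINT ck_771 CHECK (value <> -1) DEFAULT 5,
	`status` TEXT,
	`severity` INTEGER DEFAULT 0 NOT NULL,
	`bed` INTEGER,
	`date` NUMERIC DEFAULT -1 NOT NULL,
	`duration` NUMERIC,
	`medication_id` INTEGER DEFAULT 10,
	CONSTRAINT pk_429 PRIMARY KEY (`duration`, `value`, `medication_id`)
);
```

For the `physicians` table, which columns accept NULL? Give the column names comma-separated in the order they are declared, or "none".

notes, dosage, room, unit, mrn, physician_id, cost, refills, name

- dob: part of the PRIMARY KEY, which implies NOT NULL → not nullable.
- notes: DEFAULT only fills an omitted column; an explicit NULL is still allowed → nullable.
- dosage: UNIQUE does not imply NOT NULL → nullable.
- room: DEFAULT only fills an omitted column; an explicit NULL is still allowed → nullable.
- unit: CHECK does not forbid NULL (a CHECK constraint passes when its expression is NULL) → nullable.
- mrn: DEFAULT only fills an omitted column; an explicit NULL is still allowed → nullable.
- physician_id: CHECK does not forbid NULL (a CHECK constraint passes when its expression is NULL) → nullable.
- cost: CHECK does not forbid NULL (a CHECK constraint passes when its expression is NULL) → nullable.
- refills: no NOT NULL constraint applies → nullable.
- name: DEFAULT only fills an omitted column; an explicit NULL is still allowed → nullable.
- policy_no: declared NOT NULL → not nullable.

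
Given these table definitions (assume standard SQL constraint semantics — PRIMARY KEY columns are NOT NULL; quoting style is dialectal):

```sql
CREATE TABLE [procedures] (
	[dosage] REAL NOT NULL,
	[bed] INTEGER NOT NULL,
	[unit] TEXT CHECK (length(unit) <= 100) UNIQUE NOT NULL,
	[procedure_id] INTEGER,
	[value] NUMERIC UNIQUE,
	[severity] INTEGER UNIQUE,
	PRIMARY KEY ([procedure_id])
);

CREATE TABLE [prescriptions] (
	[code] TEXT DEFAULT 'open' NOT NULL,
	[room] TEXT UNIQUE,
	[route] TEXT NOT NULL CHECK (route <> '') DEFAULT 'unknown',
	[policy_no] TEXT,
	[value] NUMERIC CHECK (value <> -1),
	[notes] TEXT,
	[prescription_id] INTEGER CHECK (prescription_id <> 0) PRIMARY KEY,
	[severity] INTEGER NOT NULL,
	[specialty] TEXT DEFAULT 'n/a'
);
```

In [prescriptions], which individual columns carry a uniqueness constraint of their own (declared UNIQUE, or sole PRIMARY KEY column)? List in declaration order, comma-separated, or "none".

- code: no UNIQUE or single-column PK constraint.
- room: declared UNIQUE → unique.
- route: no UNIQUE or single-column PK constraint.
- policy_no: no UNIQUE or single-column PK constraint.
- value: no UNIQUE or single-column PK constraint.
- notes: no UNIQUE or single-column PK constraint.
- prescription_id: single-column PRIMARY KEY → unique.
- severity: no UNIQUE or single-column PK constraint.
- specialty: no UNIQUE or single-column PK constraint.

room, prescription_id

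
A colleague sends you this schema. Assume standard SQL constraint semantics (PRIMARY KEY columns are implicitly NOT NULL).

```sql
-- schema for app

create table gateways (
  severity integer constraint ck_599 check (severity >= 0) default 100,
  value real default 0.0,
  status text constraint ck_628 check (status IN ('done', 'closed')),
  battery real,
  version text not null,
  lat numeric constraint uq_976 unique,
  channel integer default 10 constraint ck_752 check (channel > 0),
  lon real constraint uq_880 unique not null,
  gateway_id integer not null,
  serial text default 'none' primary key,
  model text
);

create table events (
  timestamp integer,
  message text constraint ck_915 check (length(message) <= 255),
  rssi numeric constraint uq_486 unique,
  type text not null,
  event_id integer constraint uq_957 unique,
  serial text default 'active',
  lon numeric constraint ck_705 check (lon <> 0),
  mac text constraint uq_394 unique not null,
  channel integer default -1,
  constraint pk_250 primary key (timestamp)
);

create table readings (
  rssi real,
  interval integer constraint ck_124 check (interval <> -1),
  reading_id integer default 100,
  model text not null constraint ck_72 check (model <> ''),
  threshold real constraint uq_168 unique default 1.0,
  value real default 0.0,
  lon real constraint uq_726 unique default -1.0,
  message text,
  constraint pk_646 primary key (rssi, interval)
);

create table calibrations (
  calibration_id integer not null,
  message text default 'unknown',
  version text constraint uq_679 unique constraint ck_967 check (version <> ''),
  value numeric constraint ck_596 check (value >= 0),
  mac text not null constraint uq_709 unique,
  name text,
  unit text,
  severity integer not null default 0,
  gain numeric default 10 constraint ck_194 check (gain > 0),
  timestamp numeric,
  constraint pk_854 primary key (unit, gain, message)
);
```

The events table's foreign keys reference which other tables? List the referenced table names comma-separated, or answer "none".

No column in events has a REFERENCES clause.

none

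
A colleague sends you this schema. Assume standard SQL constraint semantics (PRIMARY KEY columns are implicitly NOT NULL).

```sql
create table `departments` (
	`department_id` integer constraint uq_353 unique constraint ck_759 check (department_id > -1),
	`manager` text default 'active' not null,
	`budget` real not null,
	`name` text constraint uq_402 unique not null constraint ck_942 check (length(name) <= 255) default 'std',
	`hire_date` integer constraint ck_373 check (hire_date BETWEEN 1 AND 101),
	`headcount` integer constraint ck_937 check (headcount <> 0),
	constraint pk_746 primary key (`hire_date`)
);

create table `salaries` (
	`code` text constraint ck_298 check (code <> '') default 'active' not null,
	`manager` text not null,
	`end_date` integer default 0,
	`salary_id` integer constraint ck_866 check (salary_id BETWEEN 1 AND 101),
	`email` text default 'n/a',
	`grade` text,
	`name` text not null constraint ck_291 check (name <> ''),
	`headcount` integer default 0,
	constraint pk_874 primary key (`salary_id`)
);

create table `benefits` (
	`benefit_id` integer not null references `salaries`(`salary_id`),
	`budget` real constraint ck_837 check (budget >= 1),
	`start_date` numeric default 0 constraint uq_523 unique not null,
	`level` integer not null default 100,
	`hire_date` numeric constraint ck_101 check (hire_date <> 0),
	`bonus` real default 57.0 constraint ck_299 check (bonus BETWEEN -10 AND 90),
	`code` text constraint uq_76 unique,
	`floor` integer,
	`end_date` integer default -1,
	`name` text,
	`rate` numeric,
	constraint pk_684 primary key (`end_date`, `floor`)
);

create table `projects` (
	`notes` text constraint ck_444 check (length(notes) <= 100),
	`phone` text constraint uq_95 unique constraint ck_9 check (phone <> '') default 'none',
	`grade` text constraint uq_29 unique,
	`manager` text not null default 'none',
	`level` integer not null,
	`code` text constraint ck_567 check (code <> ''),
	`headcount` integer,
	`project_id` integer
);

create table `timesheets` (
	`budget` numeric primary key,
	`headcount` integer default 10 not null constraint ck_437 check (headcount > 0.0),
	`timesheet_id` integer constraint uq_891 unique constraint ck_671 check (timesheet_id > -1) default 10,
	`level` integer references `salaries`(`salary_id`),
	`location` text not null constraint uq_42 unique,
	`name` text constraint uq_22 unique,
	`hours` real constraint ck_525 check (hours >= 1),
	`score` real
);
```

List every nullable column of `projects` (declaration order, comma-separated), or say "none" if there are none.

- notes: CHECK does not forbid NULL (a CHECK constraint passes when its expression is NULL) → nullable.
- phone: CHECK does not forbid NULL (a CHECK constraint passes when its expression is NULL) → nullable.
- grade: UNIQUE does not imply NOT NULL → nullable.
- manager: declared NOT NULL → not nullable.
- level: declared NOT NULL → not nullable.
- code: CHECK does not forbid NULL (a CHECK constraint passes when its expression is NULL) → nullable.
- headcount: no NOT NULL constraint applies → nullable.
- project_id: no NOT NULL constraint applies → nullable.

notes, phone, grade, code, headcount, project_id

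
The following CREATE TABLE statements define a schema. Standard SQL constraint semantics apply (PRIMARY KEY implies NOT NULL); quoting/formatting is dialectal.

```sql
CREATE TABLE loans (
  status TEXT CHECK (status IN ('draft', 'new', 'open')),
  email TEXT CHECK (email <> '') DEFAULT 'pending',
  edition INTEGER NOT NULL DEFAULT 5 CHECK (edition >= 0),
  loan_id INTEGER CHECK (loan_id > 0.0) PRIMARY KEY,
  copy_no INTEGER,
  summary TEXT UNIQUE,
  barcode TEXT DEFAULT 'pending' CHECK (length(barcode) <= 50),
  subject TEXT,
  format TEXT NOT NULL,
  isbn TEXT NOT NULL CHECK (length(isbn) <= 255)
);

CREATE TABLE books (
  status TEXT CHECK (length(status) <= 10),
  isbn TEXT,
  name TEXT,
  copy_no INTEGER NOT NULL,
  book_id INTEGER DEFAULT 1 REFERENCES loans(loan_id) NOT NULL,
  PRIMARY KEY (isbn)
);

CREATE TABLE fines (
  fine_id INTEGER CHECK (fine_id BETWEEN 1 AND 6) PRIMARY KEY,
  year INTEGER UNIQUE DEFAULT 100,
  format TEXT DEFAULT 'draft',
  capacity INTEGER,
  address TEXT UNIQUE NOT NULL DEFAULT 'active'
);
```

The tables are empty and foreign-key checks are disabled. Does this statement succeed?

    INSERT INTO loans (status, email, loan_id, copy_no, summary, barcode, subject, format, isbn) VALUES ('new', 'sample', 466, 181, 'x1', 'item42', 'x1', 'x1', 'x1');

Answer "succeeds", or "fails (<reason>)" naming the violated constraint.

NOT NULL columns: edition defaults to 5; format is supplied; isbn is supplied; loan_id is supplied.
CHECK constraints: 'new' satisfies (status IN ('draft', 'new', 'open')); 'sample' satisfies (email <> ''); 466 satisfies (loan_id > 0.0); 'item42' satisfies (length(barcode) <= 50); 'x1' satisfies (length(isbn) <= 255).
No constraint is violated.

succeeds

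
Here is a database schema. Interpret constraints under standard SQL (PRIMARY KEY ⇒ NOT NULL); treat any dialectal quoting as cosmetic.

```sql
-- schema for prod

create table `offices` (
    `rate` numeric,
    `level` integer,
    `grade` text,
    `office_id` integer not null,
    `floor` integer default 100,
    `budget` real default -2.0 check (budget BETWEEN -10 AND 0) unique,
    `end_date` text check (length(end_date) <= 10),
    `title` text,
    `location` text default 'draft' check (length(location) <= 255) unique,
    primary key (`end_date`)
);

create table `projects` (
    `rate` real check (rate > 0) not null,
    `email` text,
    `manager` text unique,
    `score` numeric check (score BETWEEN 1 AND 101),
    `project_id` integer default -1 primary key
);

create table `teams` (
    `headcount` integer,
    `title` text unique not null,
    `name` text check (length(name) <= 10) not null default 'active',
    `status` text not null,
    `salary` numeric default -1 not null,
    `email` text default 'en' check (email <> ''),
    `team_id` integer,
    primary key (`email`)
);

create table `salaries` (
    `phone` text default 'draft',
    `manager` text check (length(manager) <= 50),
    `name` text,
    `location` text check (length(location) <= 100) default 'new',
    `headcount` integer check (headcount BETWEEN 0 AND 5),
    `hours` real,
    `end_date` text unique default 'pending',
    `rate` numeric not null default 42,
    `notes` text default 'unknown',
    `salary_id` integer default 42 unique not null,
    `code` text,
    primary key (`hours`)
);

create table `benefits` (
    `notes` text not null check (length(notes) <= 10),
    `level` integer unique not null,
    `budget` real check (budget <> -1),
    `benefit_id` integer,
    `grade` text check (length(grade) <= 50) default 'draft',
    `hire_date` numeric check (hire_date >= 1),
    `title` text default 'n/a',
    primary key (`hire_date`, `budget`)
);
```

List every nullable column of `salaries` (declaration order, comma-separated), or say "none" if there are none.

- phone: DEFAULT only fills an omitted column; an explicit NULL is still allowed → nullable.
- manager: CHECK does not forbid NULL (a CHECK constraint passes when its expression is NULL) → nullable.
- name: no NOT NULL constraint applies → nullable.
- location: CHECK does not forbid NULL (a CHECK constraint passes when its expression is NULL) → nullable.
- headcount: CHECK does not forbid NULL (a CHECK constraint passes when its expression is NULL) → nullable.
- hours: part of the PRIMARY KEY, which implies NOT NULL → not nullable.
- end_date: UNIQUE does not imply NOT NULL → nullable.
- rate: declared NOT NULL → not nullable.
- notes: DEFAULT only fills an omitted column; an explicit NULL is still allowed → nullable.
- salary_id: declared NOT NULL → not nullable.
- code: no NOT NULL constraint applies → nullable.

phone, manager, name, location, headcount, end_date, notes, code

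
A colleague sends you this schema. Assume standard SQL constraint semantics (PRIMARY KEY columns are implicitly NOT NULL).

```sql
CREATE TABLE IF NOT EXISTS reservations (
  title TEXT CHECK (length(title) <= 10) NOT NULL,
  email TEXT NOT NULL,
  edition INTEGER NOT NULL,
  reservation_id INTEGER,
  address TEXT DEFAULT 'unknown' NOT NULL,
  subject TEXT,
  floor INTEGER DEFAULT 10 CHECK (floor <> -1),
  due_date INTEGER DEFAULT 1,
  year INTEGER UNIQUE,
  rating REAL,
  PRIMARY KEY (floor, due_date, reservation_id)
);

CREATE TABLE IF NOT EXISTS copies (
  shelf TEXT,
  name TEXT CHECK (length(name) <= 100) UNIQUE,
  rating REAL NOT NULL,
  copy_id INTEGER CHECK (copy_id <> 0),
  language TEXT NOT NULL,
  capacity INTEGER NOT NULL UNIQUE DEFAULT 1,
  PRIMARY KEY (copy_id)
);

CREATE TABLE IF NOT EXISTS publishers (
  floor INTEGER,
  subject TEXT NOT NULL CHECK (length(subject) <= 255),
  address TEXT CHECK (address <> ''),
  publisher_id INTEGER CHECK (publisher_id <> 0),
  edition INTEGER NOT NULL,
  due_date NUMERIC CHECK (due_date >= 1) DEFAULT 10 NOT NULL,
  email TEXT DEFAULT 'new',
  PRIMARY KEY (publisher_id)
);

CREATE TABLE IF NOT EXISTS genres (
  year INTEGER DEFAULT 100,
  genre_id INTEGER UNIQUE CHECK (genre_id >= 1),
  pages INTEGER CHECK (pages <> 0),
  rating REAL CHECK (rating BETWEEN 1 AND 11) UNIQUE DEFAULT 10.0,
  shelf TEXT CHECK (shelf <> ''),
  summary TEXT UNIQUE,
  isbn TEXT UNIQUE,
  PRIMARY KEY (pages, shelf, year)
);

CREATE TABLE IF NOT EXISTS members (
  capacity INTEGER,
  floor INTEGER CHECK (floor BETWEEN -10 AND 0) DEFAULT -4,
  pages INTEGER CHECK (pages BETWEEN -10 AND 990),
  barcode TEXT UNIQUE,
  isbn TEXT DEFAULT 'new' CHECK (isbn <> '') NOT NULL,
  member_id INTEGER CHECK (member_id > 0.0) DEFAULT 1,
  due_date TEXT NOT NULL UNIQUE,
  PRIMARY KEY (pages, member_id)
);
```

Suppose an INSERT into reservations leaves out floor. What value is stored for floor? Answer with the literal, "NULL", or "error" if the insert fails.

10

floor has an explicit DEFAULT 10.
When the column is omitted from an INSERT, that default is used.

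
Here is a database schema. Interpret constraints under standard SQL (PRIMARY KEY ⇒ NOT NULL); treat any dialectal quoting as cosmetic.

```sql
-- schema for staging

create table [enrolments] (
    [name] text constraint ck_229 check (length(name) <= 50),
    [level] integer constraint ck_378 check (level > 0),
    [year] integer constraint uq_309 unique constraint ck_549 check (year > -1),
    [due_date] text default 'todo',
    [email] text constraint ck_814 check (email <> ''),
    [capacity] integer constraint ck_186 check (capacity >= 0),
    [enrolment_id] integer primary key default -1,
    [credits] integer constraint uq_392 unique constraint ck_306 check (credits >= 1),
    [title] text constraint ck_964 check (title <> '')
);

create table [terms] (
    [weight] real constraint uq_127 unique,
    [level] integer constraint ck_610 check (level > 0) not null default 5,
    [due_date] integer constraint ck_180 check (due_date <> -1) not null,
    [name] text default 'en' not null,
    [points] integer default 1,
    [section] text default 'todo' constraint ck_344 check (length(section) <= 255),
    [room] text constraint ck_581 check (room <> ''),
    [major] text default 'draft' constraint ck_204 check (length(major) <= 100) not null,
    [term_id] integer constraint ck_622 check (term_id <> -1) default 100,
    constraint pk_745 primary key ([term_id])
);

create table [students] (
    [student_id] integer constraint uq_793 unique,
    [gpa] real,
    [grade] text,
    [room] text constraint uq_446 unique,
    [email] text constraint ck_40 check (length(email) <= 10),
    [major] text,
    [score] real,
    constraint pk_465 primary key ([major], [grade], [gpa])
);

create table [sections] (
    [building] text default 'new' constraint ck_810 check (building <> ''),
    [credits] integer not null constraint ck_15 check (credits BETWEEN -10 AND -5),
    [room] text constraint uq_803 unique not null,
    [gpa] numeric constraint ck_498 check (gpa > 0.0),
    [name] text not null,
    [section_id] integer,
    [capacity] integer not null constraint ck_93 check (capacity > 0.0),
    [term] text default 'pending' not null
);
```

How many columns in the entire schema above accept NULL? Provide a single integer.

19

enrolments: 8 nullable (name, level, year, due_date, email, capacity, credits, title — PK (enrolment_id) and explicit NOT NULL columns excluded).
terms: 4 nullable (weight, points, section, room — PK (term_id) and explicit NOT NULL columns excluded).
students: 4 nullable (student_id, room, email, score — PK (major, grade, gpa) and explicit NOT NULL columns excluded).
sections: 3 nullable (building, gpa, section_id — PK none and explicit NOT NULL columns excluded).
Total: 8 + 4 + 4 + 3 = 19.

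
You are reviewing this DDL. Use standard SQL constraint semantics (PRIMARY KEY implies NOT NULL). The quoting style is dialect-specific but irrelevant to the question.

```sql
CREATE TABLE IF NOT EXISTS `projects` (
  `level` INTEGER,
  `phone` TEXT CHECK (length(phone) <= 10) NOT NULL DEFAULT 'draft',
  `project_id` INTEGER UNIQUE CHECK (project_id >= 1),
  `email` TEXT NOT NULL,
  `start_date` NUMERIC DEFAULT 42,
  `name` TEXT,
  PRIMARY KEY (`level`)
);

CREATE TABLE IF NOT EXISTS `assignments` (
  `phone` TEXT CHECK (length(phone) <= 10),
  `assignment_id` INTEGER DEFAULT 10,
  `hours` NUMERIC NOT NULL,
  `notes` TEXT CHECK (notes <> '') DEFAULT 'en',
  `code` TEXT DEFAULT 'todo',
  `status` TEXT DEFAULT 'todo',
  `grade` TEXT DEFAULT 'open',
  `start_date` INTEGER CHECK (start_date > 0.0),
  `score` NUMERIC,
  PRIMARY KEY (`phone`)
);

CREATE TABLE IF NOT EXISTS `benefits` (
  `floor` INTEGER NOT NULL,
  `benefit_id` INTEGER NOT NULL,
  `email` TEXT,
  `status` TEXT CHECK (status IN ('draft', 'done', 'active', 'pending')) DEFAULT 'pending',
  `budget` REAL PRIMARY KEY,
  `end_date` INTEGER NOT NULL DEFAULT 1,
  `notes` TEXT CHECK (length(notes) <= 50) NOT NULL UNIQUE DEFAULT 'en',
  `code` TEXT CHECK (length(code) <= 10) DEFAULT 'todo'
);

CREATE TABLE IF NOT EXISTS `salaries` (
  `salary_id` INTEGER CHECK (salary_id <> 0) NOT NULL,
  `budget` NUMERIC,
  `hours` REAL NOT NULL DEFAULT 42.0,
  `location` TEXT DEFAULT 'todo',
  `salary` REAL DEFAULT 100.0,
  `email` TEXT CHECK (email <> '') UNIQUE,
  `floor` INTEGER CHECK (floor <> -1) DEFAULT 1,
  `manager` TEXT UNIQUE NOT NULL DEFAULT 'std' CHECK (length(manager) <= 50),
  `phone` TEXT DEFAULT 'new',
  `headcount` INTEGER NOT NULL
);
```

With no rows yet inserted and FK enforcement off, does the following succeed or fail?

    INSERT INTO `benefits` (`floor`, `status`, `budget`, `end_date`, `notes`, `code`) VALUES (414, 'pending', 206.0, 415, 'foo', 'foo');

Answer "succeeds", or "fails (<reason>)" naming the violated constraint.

fails (NOT NULL on benefit_id)

benefit_id is omitted from the column list and has no DEFAULT, so it would receive NULL.
But benefit_id is declared NOT NULL.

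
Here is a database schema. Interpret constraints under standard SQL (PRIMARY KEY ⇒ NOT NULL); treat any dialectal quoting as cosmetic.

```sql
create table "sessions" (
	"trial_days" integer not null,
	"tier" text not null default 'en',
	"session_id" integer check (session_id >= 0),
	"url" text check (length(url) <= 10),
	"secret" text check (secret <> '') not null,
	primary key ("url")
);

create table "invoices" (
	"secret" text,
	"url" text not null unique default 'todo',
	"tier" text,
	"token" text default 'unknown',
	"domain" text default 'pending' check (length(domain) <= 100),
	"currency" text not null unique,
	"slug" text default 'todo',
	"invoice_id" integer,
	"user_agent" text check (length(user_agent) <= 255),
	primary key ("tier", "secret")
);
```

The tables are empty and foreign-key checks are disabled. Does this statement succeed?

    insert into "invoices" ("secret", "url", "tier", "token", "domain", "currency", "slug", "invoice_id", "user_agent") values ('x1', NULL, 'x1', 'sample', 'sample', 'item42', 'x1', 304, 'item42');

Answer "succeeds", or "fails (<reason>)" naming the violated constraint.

fails (NOT NULL on url)

url is explicitly set to NULL, but url is declared NOT NULL.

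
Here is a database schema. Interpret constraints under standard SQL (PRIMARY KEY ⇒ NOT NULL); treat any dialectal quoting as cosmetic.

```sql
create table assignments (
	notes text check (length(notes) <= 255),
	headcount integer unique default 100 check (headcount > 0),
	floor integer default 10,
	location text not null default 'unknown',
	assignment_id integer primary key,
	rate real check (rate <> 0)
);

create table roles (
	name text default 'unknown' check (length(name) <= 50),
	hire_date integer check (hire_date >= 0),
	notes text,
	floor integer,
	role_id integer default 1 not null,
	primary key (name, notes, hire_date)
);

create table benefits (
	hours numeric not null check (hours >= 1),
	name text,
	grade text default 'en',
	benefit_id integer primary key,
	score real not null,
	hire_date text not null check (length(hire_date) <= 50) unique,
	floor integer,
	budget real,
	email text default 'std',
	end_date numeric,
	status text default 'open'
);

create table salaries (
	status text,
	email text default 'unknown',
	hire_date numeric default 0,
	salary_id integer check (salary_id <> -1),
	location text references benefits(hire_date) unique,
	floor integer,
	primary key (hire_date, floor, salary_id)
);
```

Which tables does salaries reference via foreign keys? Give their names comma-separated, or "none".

- location REFERENCES benefits(hire_date).

benefits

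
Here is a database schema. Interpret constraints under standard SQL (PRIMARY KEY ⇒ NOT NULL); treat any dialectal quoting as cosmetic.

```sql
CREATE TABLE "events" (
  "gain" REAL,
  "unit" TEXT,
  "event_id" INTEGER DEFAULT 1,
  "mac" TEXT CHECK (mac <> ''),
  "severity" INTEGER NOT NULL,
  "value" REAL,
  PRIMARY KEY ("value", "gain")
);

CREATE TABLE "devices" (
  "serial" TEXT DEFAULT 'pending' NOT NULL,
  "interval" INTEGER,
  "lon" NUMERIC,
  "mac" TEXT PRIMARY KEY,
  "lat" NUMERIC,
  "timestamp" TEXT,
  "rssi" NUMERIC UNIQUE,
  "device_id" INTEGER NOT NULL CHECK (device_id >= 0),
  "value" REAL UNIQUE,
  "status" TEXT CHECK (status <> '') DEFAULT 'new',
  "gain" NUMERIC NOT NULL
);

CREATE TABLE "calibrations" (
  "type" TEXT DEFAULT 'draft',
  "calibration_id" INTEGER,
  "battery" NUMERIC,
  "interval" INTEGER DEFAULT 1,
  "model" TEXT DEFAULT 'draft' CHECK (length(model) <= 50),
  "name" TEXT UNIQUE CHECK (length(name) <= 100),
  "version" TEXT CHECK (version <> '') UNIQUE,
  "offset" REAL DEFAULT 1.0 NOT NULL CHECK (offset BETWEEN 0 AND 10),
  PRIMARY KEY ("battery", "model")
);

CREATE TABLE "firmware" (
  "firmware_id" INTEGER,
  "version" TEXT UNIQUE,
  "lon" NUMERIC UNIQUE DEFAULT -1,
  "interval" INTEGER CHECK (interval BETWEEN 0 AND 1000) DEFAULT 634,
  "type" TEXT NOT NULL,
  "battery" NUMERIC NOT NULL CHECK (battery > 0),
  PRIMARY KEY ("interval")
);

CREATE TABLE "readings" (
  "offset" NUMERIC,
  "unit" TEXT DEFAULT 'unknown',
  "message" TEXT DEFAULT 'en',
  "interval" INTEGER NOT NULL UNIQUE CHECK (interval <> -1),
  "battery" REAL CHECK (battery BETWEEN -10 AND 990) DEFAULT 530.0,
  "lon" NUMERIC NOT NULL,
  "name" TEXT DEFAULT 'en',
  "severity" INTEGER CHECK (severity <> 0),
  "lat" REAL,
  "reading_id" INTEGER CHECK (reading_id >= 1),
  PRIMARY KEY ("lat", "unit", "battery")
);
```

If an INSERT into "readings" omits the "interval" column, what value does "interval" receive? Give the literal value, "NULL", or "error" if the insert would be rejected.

interval has no DEFAULT clause.
Omitting it would insert NULL, but it is declared NOT NULL, so the INSERT fails.

error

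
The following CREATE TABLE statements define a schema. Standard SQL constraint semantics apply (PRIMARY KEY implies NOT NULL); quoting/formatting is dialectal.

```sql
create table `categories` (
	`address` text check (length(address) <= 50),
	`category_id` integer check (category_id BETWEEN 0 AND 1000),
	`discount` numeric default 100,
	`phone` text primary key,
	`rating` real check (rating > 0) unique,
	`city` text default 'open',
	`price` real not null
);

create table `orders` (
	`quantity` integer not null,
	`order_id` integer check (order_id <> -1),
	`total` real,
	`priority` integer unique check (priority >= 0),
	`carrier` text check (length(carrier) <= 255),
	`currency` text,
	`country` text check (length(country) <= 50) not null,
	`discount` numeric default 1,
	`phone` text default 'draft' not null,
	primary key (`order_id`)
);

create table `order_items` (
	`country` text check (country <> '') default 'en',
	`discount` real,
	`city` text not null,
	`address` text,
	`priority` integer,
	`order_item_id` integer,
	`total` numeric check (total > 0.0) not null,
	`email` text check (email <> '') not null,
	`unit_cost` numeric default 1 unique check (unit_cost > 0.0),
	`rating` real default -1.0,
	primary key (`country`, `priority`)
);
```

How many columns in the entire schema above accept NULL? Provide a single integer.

categories: 5 nullable (address, category_id, discount, rating, city — PK (phone) and explicit NOT NULL columns excluded).
orders: 5 nullable (total, priority, carrier, currency, discount — PK (order_id) and explicit NOT NULL columns excluded).
order_items: 5 nullable (discount, address, order_item_id, unit_cost, rating — PK (country, priority) and explicit NOT NULL columns excluded).
Total: 5 + 5 + 5 = 15.

15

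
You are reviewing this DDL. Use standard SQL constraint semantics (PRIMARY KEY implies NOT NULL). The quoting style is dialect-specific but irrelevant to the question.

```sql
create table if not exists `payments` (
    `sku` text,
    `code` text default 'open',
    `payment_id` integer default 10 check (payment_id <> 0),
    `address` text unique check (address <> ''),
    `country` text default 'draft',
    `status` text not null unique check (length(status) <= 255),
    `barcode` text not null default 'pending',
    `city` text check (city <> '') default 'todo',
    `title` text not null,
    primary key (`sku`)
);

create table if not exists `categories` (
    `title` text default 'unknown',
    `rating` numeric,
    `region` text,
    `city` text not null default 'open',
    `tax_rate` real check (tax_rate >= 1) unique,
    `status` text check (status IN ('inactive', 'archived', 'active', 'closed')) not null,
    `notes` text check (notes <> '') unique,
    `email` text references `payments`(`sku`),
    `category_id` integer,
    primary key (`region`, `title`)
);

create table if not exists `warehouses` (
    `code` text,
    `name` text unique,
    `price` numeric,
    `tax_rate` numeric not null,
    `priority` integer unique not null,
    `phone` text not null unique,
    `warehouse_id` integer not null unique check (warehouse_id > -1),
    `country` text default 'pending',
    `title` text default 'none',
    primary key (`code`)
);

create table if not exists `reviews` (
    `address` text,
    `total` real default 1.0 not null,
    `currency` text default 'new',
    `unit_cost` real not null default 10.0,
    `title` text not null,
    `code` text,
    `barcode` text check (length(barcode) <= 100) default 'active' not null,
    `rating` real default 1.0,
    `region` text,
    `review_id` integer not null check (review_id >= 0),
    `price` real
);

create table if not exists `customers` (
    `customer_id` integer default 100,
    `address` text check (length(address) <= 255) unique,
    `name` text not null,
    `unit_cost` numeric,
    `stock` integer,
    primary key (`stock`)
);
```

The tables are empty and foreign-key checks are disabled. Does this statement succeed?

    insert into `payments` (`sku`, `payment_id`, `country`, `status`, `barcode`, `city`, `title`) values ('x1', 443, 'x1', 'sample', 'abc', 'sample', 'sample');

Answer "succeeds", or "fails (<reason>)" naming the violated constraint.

succeeds

NOT NULL columns: barcode is supplied; sku is supplied; status is supplied; title is supplied.
CHECK constraints: 443 satisfies (payment_id <> 0); 'sample' satisfies (length(status) <= 255); 'sample' satisfies (city <> '').
No constraint is violated.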